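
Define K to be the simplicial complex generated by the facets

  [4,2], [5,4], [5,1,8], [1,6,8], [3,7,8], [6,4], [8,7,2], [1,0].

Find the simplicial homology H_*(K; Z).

H_0 = Z,  H_1 = Z^2,  H_2 = 0.

We work with the vertex ordering 0 < 1 < 2 < 3 < 4 < 5 < 6 < 7 < 8. The simplices of K, each written with vertices in increasing order, are:

  0-simplices (9): [0], [1], [2], [3], [4], [5], [6], [7], [8]
  1-simplices (14): [0,1], [1,5], [1,6], [1,8], [2,4], [2,7], [2,8], [3,7], [3,8], [4,5], [4,6], [5,8], [6,8], [7,8]
  2-simplices (4): [1,5,8], [1,6,8], [2,7,8], [3,7,8]

so the chain groups are C_0 ≅ Z^9, C_1 ≅ Z^14, C_2 ≅ Z^4.

The boundary map ∂_1: C_1 → C_0 sends each edge [p,q] (with p < q) to q − p. For instance
  ∂[4,5] = [5] − [4].
This gives a 9×14 integer matrix of rank 8; reducing to Smith normal form yields diagonal entries (1,1,1,1,1,1,1,1).

∂_2: C_2 → C_1 acts by ∂[p,q,r] = [q,r] − [p,r] + [p,q]. For instance
  ∂[1,5,8] = [5,8] − [1,8] + [1,5],
  ∂[1,6,8] = [6,8] − [1,8] + [1,6].
The resulting 14×4 matrix has rank 4, and its Smith normal form has invariant factors (1,1,1,1).

Now H_k = ker ∂_k / im ∂_{k+1}, so:

  H_0: rank C_0 − rank ∂_1 = 9 − 8 = 1, and the invariant factors of ∂_1 are all 1, so H_0 = Z.
  H_1: rank ker ∂_1 − rank ∂_2 = (14 − 8) − 4 = 2, and the invariant factors of ∂_2 are all 1, so H_1 = Z^2.
  H_2: rank ker ∂_2 − rank ∂_3 = (4 − 4) − 0 = 0, and there is no ∂_3, so H_2 = 0.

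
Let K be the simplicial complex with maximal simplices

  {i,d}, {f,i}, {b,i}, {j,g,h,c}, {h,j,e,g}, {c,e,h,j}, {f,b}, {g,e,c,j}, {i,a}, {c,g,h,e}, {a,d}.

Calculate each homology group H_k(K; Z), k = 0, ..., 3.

H_0 ≅ Z^2,  H_1 ≅ Z^2,  H_2 = 0,  H_3 ≅ Z.

Order the vertices as a < b < c < d < e < f < g < h < i < j. Listing each simplex with vertices in this order, K has dimension 3 with simplices:

  0-simplices (10): a, b, c, d, e, f, g, h, i, j
  1-simplices (16): ad, ai, bf, bi, ce, cg, ch, cj, di, eg, eh, ej, fi, gh, gj, hj
  2-simplices (10): ceg, ceh, cej, cgh, cgj, chj, egh, egj, ehj, ghj
  3-simplices (5): cegh, cegj, cehj, cghj, eghj

so the chain groups are C_0 ≅ Z^10, C_1 ≅ Z^16, C_2 ≅ Z^10, C_3 ≅ Z^5.

Boundary ∂_1: C_1 → C_0 sends each edge [p,q] (with p < q) to q − p. For instance
  ∂ce = e − c.
As a 10×16 matrix over Z this has rank 8, with invariant factors (1,1,1,1,1,1,1,1).

Boundary ∂_2: C_2 → C_1 maps a triangle to the signed sum of its edges. For instance
  ∂ceg = eg − cg + ce,
  ∂egj = gj − ej + eg.
As a 16×10 matrix over Z this has rank 6, with invariant factors (1,1,1,1,1,1).

Boundary ∂_3: C_3 → C_2 sends each 3-simplex σ to the alternating sum Σ_i (−1)^i (σ with its i-th vertex removed). For instance
  ∂eghj = ghj − ehj + egj − egh,
  ∂cehj = ehj − chj + cej − ceh.
The 10×5 boundary matrix has rank 4 and Smith normal form diag(1,1,1,1).

Now H_k = ker ∂_k / im ∂_{k+1}, so:

  H_0: rank C_0 − rank ∂_1 = 10 − 8 = 2, and the invariant factors of ∂_1 are all 1, so H_0 = Z^2.
  H_1: rank ker ∂_1 − rank ∂_2 = (16 − 8) − 6 = 2, and the invariant factors of ∂_2 are all 1, so H_1 = Z^2.
  H_2: rank ker ∂_2 − rank ∂_3 = (10 − 6) − 4 = 0, and the invariant factors of ∂_3 are all 1, so H_2 = 0.
  H_3: rank ker ∂_3 − rank ∂_4 = (5 − 4) − 0 = 1, and there is no ∂_4, so H_3 = Z.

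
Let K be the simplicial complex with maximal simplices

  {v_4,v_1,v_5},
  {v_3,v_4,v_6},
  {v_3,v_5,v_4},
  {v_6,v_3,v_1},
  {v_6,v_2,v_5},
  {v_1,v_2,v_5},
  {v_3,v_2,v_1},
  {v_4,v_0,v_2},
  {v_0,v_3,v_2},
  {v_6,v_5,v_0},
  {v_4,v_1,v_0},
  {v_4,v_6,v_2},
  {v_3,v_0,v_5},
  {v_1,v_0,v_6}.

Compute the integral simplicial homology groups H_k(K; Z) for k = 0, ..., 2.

We work with the vertex ordering v_0 < v_1 < v_2 < v_3 < v_4 < v_5 < v_6. The simplices of K, each written with vertices in increasing order, are:

  0-simplices (7): [v_0], [v_1], [v_2], [v_3], [v_4], [v_5], [v_6]
  1-simplices (21): (21 of them)
  2-simplices (14): (14 of them)

Hence C_0 ≅ Z^7, C_1 ≅ Z^21, C_2 ≅ Z^14.

Boundary ∂_1: C_1 → C_0 maps an edge to its endpoints' difference, ∂[p,q] = q − p.
This gives a 7×21 integer matrix of rank 6; reducing to Smith normal form yields diagonal entries (1,1,1,1,1,1).

The boundary map ∂_2: C_2 → C_1 acts by ∂[p,q,r] = [q,r] − [p,r] + [p,q]. For instance
  ∂[v_0,v_1,v_6] = [v_1,v_6] − [v_0,v_6] + [v_0,v_1],
  ∂[v_1,v_2,v_5] = [v_2,v_5] − [v_1,v_5] + [v_1,v_2].
As a 21×14 matrix over Z this has rank 13, with invariant factors (1,1,1,1,1,1,1,1,1,1,1,1,1).

From H_k ≅ ker(∂_k) / im(∂_{k+1}) we obtain:

  H_0: rank C_0 − rank ∂_1 = 7 − 6 = 1, and the invariant factors of ∂_1 are all 1, so H_0 = Z.
  H_1: rank ker ∂_1 − rank ∂_2 = (21 − 6) − 13 = 2, and the invariant factors of ∂_2 are all 1, so H_1 = Z^2.
  H_2: rank ker ∂_2 − rank ∂_3 = (14 − 13) − 0 = 1, and there is no ∂_3, so H_2 = Z.

H_0 ≅ Z,  H_1 ≅ Z^2,  H_2 ≅ Z.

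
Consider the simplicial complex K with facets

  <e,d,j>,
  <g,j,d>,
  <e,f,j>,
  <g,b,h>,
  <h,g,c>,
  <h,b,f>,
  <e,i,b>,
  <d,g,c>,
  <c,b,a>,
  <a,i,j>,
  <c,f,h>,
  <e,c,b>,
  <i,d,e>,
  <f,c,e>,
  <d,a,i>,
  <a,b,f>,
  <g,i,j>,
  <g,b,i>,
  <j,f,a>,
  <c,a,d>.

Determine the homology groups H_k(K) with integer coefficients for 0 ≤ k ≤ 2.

H_0 = Z,  H_1 = Z × Z/2,  H_2 = 0.

We work with the vertex ordering a < b < c < d < e < f < g < h < i < j. The simplices of K, each written with vertices in increasing order, are:

  0-simplices (10): a, b, c, d, e, f, g, h, i, j
  1-simplices (30): ab, ac, ad, af, ai, aj, bc, be, bf, bg, bh, bi, cd, ce, cf, cg, ch, de, dg, di, dj, ef, ei, ej, fh, fj, gh, gi, gj, ij
  2-simplices (20): abc, abf, acd, adi, afj, aij, bce, bei, bfh, bgh, bgi, cdg, cef, cfh, cgh, dei, dej, dgj, efj, gij

giving chain groups C_0 ≅ Z^10, C_1 ≅ Z^30, C_2 ≅ Z^20.

Boundary ∂_1: C_1 → C_0 maps an edge to its endpoints' difference, ∂[p,q] = q − p. For instance
  ∂di = i − d.
The resulting 10×30 matrix has rank 9, and its Smith normal form has invariant factors (1,1,1,1,1,1,1,1,1).

The boundary map ∂_2: C_2 → C_1 sends each 2-simplex [p,q,r] to [q,r] − [p,r] + [p,q]. For instance
  ∂bce = ce − be + bc,
  ∂afj = fj − aj + af.
As a 30×20 matrix over Z this has rank 20, with invariant factors (1,1,1,1,1,1,1,1,1,1,1,1,1,1,1,1,1,1,1,2).

Reading off H_k = ker ∂_k / im ∂_{k+1}:

  H_0: rank C_0 − rank ∂_1 = 10 − 9 = 1, and the invariant factors of ∂_1 are all 1, so H_0 = Z.
  H_1: rank ker ∂_1 − rank ∂_2 = (30 − 9) − 20 = 1, and ∂_2 has invariant factor 2 > 1, so H_1 = Z × Z/2.
  H_2: rank ker ∂_2 − rank ∂_3 = (20 − 20) − 0 = 0, and there is no ∂_3, so H_2 = 0.

As a check, the Euler characteristic is 10 − 30 + 20 = 0, which agrees with 1 − 1 + 0 = 0.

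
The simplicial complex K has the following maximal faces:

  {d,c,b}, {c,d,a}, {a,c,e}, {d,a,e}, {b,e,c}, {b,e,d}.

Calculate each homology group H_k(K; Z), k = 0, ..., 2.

H_0 = Z,  H_1 = 0,  H_2 = Z.

K has 5 vertices, 9 edges, 6 triangles.
rank ∂_0 = 0, rank ∂_1 = 4 ⇒ b_0 = 5 − 0 − 4 = 1; all invariant factors of ∂_1 are 1 so no torsion. So H_0 = Z.
rank ∂_1 = 4, rank ∂_2 = 5 ⇒ b_1 = 9 − 4 − 5 = 0; all invariant factors of ∂_2 are 1 so no torsion. So H_1 = 0.
rank ∂_2 = 5, rank ∂_3 = 0 ⇒ b_2 = 6 − 5 − 0 = 1. So H_2 = Z.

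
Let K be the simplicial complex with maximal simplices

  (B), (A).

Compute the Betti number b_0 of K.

Take the total order A < B on the vertex set. Then K (dimension 0) consists of the simplices:

  0-simplices (2): A, B

Hence C_0 ≅ Z^2.

Computing H_k = (kernel of ∂_k) / (image of ∂_{k+1}):

  H_0: rank C_0 − rank ∂_1 = 2 − 0 = 2, and there is no ∂_1, so H_0 ≅ Z^2.

Hence the Betti numbers are b_0 = 2.

b_0 = 2.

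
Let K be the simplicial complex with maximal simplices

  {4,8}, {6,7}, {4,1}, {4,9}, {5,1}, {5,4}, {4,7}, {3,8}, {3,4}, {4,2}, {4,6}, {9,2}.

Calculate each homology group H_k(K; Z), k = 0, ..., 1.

We work with the vertex ordering 1 < 2 < 3 < 4 < 5 < 6 < 7 < 8 < 9. The simplices of K, each written with vertices in increasing order, are:

  0-simplices (9): [1], [2], [3], [4], [5], [6], [7], [8], [9]
  1-simplices (12): [1,4], [1,5], [2,4], [2,9], [3,4], [3,8], [4,5], [4,6], [4,7], [4,8], [4,9], [6,7]

giving chain groups C_0 ≅ Z^9, C_1 ≅ Z^12.

∂_1: C_1 → C_0 maps an edge to its endpoints' difference, ∂[p,q] = q − p.
This gives a 9×12 integer matrix of rank 8; reducing to Smith normal form yields diagonal entries (1,1,1,1,1,1,1,1).

Reading off H_k = ker ∂_k / im ∂_{k+1}:

  H_0: rank C_0 − rank ∂_1 = 9 − 8 = 1, and the invariant factors of ∂_1 are all 1, so H_0 ≅ Z.
  H_1: rank ker ∂_1 − rank ∂_2 = (12 − 8) − 0 = 4, and there is no ∂_2, so H_1 ≅ Z^4.

H_0 ≅ Z,  H_1 ≅ Z^4.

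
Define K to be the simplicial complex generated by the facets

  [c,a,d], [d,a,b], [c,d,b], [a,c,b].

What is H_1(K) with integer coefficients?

Fix the vertex order a < b < c < d and write every simplex with vertices in increasing order. Then dim K = 2 and the simplices of K are:

  0-simplices (4): a, b, c, d
  1-simplices (6): ab, ac, ad, bc, bd, cd
  2-simplices (4): abc, abd, acd, bcd

so the chain groups are C_0 ≅ Z^4, C_1 ≅ Z^6, C_2 ≅ Z^4.

Boundary ∂_1: C_1 → C_0 maps an edge to its endpoints' difference, ∂[p,q] = q − p. For instance
  ∂cd = d − c.
The 4×6 boundary matrix has rank 3 and Smith normal form diag(1,1,1).

∂_2: C_2 → C_1 sends each 2-simplex [p,q,r] to [q,r] − [p,r] + [p,q]. For instance
  ∂acd = cd − ad + ac,
  ∂bcd = cd − bd + bc.
This gives a 6×4 integer matrix of rank 3; reducing to Smith normal form yields diagonal entries (1,1,1).

Computing H_k = (kernel of ∂_k) / (image of ∂_{k+1}):

  H_1: rank ker ∂_1 − rank ∂_2 = (6 − 3) − 3 = 0, and the invariant factors of ∂_2 are all 1, so H_1 = 0.

H_1 = 0.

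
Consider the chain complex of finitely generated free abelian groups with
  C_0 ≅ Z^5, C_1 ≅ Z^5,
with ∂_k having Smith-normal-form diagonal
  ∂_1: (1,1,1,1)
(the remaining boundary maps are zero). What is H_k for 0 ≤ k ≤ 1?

H_0: b_0 = 5 − 0 − 4 = 1; torsion from ∂_1 factors > 1: none. So H_0 = Z.
H_1: b_1 = 5 − 4 − 0 = 1; torsion from ∂_2 factors > 1: none. So H_1 = Z.

H_0 = Z,  H_1 = Z.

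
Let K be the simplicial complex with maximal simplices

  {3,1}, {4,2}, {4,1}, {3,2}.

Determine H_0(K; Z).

H_0 ≅ Z.

Fix the vertex order 1 < 2 < 3 < 4 and write every simplex with vertices in increasing order. Then dim K = 1 and the simplices of K are:

  0-simplices (4): [1], [2], [3], [4]
  1-simplices (4): [1,3], [1,4], [2,3], [2,4]

Hence C_0 ≅ Z^4, C_1 ≅ Z^4.

Boundary ∂_1: C_1 → C_0 is given by ∂[p,q] = [q] − [p]. For instance
  ∂[1,4] = [4] − [1].
The resulting 4×4 matrix has rank 3, and its Smith normal form has invariant factors (1,1,1).

From H_k ≅ ker(∂_k) / im(∂_{k+1}) we obtain:

  H_0: rank C_0 − rank ∂_1 = 4 − 3 = 1, and the invariant factors of ∂_1 are all 1, so H_0 ≅ Z.

(K is a triangulation of the circle S^1.)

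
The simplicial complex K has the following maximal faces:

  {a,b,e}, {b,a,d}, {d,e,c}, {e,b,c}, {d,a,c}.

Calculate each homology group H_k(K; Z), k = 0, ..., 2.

K has 5 vertices, 10 edges, 5 triangles.
rank ∂_0 = 0, rank ∂_1 = 4 ⇒ b_0 = 5 − 0 − 4 = 1; all invariant factors of ∂_1 are 1 so no torsion. So H_0 ≅ Z.
rank ∂_1 = 4, rank ∂_2 = 5 ⇒ b_1 = 10 − 4 − 5 = 1; all invariant factors of ∂_2 are 1 so no torsion. So H_1 ≅ Z.
rank ∂_2 = 5, rank ∂_3 = 0 ⇒ b_2 = 5 − 5 − 0 = 0. So H_2 ≅ 0.

H_0 = Z,  H_1 = Z,  H_2 = 0.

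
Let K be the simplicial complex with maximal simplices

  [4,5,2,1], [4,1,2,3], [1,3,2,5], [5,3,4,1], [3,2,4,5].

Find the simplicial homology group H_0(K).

Fix the vertex order 1 < 2 < 3 < 4 < 5 and write every simplex with vertices in increasing order. Then dim K = 3 and the simplices of K are:

  0-simplices (5): [1], [2], [3], [4], [5]
  1-simplices (10): [1,2], [1,3], [1,4], [1,5], [2,3], [2,4], [2,5], [3,4], [3,5], [4,5]
  2-simplices (10): [1,2,3], [1,2,4], [1,2,5], [1,3,4], [1,3,5], [1,4,5], [2,3,4], [2,3,5], [2,4,5], [3,4,5]
  3-simplices (5): [1,2,3,4], [1,2,3,5], [1,2,4,5], [1,3,4,5], [2,3,4,5]

so the chain groups are C_0 ≅ Z^5, C_1 ≅ Z^10, C_2 ≅ Z^10, C_3 ≅ Z^5.

Boundary ∂_1: C_1 → C_0 sends each edge [p,q] (with p < q) to q − p. For instance
  ∂[1,4] = [4] − [1].
As a 5×10 matrix over Z this has rank 4, with invariant factors (1,1,1,1).

∂_2: C_2 → C_1 acts by ∂[p,q,r] = [q,r] − [p,r] + [p,q]. For instance
  ∂[1,2,5] = [2,5] − [1,5] + [1,2],
  ∂[1,2,4] = [2,4] − [1,4] + [1,2].
This gives a 10×10 integer matrix of rank 6; reducing to Smith normal form yields diagonal entries (1,1,1,1,1,1).

Boundary ∂_3: C_3 → C_2 sends each 3-simplex σ to the alternating sum Σ_i (−1)^i (σ with its i-th vertex removed). For instance
  ∂[1,3,4,5] = [3,4,5] − [1,4,5] + [1,3,5] − [1,3,4],
  ∂[1,2,4,5] = [2,4,5] − [1,4,5] + [1,2,5] − [1,2,4].
The 10×5 boundary matrix has rank 4 and Smith normal form diag(1,1,1,1).

Now H_k = ker ∂_k / im ∂_{k+1}, so:

  H_0: rank C_0 − rank ∂_1 = 5 − 4 = 1, and the invariant factors of ∂_1 are all 1, so H_0 ≅ Z.

H_0 = Z.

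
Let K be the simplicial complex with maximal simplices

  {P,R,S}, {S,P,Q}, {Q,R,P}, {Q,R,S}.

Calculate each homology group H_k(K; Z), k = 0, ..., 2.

H_0 = Z,  H_1 = 0,  H_2 = Z.

We work with the vertex ordering P < Q < R < S. The simplices of K, each written with vertices in increasing order, are:

  0-simplices (4): P, Q, R, S
  1-simplices (6): PQ, PR, PS, QR, QS, RS
  2-simplices (4): PQR, PQS, PRS, QRS

so the chain groups are C_0 ≅ Z^4, C_1 ≅ Z^6, C_2 ≅ Z^4.

The boundary map ∂_1: C_1 → C_0 is given by ∂[p,q] = [q] − [p]. For instance
  ∂PS = S − P.
The 4×6 boundary matrix has rank 3 and Smith normal form diag(1,1,1).

∂_2: C_2 → C_1 maps a triangle to the signed sum of its edges. For instance
  ∂PRS = RS − PS + PR,
  ∂QRS = RS − QS + QR.
This gives a 6×4 integer matrix of rank 3; reducing to Smith normal form yields diagonal entries (1,1,1).

Now H_k = ker ∂_k / im ∂_{k+1}, so:

  H_0: rank C_0 − rank ∂_1 = 4 − 3 = 1, and the invariant factors of ∂_1 are all 1, so H_0 ≅ Z.
  H_1: rank ker ∂_1 − rank ∂_2 = (6 − 3) − 3 = 0, and the invariant factors of ∂_2 are all 1, so H_1 ≅ 0.
  H_2: rank ker ∂_2 − rank ∂_3 = (4 − 3) − 0 = 1, and there is no ∂_3, so H_2 ≅ Z.

As a check, the Euler characteristic is 4 − 6 + 4 = 2, which agrees with 1 − 0 + 1 = 2.
(K is a triangulation of the 2-sphere S^2.)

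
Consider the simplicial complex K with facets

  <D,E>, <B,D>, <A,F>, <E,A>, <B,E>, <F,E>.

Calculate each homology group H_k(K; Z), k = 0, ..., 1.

Order the vertices as A < B < D < E < F. Listing each simplex with vertices in this order, K has dimension 1 with simplices:

  0-simplices (5): A, B, D, E, F
  1-simplices (6): AE, AF, BD, BE, DE, EF

Hence C_0 ≅ Z^5, C_1 ≅ Z^6.

Boundary ∂_1: C_1 → C_0 sends each edge [p,q] (with p < q) to q − p. For instance
  ∂EF = F − E.
This gives a 5×6 integer matrix of rank 4; reducing to Smith normal form yields diagonal entries (1,1,1,1).

From H_k ≅ ker(∂_k) / im(∂_{k+1}) we obtain:

  H_0: rank C_0 − rank ∂_1 = 5 − 4 = 1, and the invariant factors of ∂_1 are all 1, so H_0 = Z.
  H_1: rank ker ∂_1 − rank ∂_2 = (6 − 4) − 0 = 2, and there is no ∂_2, so H_1 = Z^2.

As a check, the Euler characteristic is 5 − 6 = -1, which agrees with 1 − 2 = -1.

H_0 ≅ Z,  H_1 ≅ Z^2.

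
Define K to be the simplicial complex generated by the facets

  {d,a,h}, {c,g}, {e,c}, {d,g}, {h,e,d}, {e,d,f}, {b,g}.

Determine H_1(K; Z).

H_1 = Z.

Order the vertices as a < b < c < d < e < f < g < h. Listing each simplex with vertices in this order, K has dimension 2 with simplices:

  0-simplices (8): a, b, c, d, e, f, g, h
  1-simplices (11): ad, ah, bg, ce, cg, de, df, dg, dh, ef, eh
  2-simplices (3): adh, def, deh

so the chain groups are C_0 ≅ Z^8, C_1 ≅ Z^11, C_2 ≅ Z^3.

Boundary ∂_1: C_1 → C_0 is given by ∂[p,q] = [q] − [p].
This gives a 8×11 integer matrix of rank 7; reducing to Smith normal form yields diagonal entries (1,1,1,1,1,1,1).

Boundary ∂_2: C_2 → C_1 acts by ∂[p,q,r] = [q,r] − [p,r] + [p,q]. For instance
  ∂def = ef − df + de,
  ∂adh = dh − ah + ad.
The resulting 11×3 matrix has rank 3, and its Smith normal form has invariant factors (1,1,1).

Computing H_k = (kernel of ∂_k) / (image of ∂_{k+1}):

  H_1: rank ker ∂_1 − rank ∂_2 = (11 − 7) − 3 = 1, and the invariant factors of ∂_2 are all 1, so H_1 ≅ Z.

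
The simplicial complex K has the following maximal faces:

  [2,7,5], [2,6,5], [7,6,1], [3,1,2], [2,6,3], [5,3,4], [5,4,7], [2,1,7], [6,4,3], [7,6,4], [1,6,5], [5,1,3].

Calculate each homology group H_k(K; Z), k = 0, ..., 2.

H_0 = Z,  H_1 = Z_2,  H_2 = 0.

Take the total order 1 < 2 < 3 < 4 < 5 < 6 < 7 on the vertex set. Then K (dimension 2) consists of the simplices:

  0-simplices (7): [1], [2], [3], [4], [5], [6], [7]
  1-simplices (18): [1,2], [1,3], [1,5], [1,6], [1,7], [2,3], [2,5], [2,6], [2,7], [3,4], [3,5], [3,6], [4,5], [4,6], [4,7], [5,6], [5,7], [6,7]
  2-simplices (12): [1,2,3], [1,2,7], [1,3,5], [1,5,6], [1,6,7], [2,3,6], [2,5,6], [2,5,7], [3,4,5], [3,4,6], [4,5,7], [4,6,7]

so the chain groups are C_0 ≅ Z^7, C_1 ≅ Z^18, C_2 ≅ Z^12.

The boundary map ∂_1: C_1 → C_0 maps an edge to its endpoints' difference, ∂[p,q] = q − p.
As a 7×18 matrix over Z this has rank 6, with invariant factors (1,1,1,1,1,1).

Boundary ∂_2: C_2 → C_1 sends each 2-simplex [p,q,r] to [q,r] − [p,r] + [p,q]. For instance
  ∂[1,5,6] = [5,6] − [1,6] + [1,5],
  ∂[1,6,7] = [6,7] − [1,7] + [1,6].
The 18×12 boundary matrix has rank 12 and Smith normal form diag(1,1,1,1,1,1,1,1,1,1,1,2).

Reading off H_k = ker ∂_k / im ∂_{k+1}:

  H_0: rank C_0 − rank ∂_1 = 7 − 6 = 1, and the invariant factors of ∂_1 are all 1, so H_0 ≅ Z.
  H_1: rank ker ∂_1 − rank ∂_2 = (18 − 6) − 12 = 0, and ∂_2 has invariant factor 2 > 1, so H_1 ≅ Z_2.
  H_2: rank ker ∂_2 − rank ∂_3 = (12 − 12) − 0 = 0, and there is no ∂_3, so H_2 ≅ 0.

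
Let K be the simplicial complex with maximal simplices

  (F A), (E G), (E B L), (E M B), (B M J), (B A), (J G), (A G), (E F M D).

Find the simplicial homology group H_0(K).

We work with the vertex ordering A < B < D < E < F < G < J < L < M. The simplices of K, each written with vertices in increasing order, are:

  0-simplices (9): A, B, D, E, F, G, J, L, M
  1-simplices (17): AB, AF, AG, BE, BJ, BL, BM, DE, DF, DM, EF, EG, EL, EM, FM, GJ, JM
  2-simplices (7): BEL, BEM, BJM, DEF, DEM, DFM, EFM
  3-simplices (1): DEFM

giving chain groups C_0 ≅ Z^9, C_1 ≅ Z^17, C_2 ≅ Z^7, C_3 ≅ Z^1.

The boundary map ∂_1: C_1 → C_0 sends each edge [p,q] (with p < q) to q − p. For instance
  ∂JM = M − J.
The resulting 9×17 matrix has rank 8, and its Smith normal form has invariant factors (1,1,1,1,1,1,1,1).

∂_2: C_2 → C_1 sends each 2-simplex [p,q,r] to [q,r] − [p,r] + [p,q]. For instance
  ∂BEM = EM − BM + BE,
  ∂DFM = FM − DM + DF.
The 17×7 boundary matrix has rank 6 and Smith normal form diag(1,1,1,1,1,1).

The boundary map ∂_3: C_3 → C_2 sends each 3-simplex σ to the alternating sum Σ_i (−1)^i (σ with its i-th vertex removed). For instance
  ∂DEFM = EFM − DFM + DEM − DEF.
The resulting 7×1 matrix has rank 1, and its Smith normal form has invariant factors (1).

Reading off H_k = ker ∂_k / im ∂_{k+1}:

  H_0: rank C_0 − rank ∂_1 = 9 − 8 = 1, and the invariant factors of ∂_1 are all 1, so H_0 = Z.

H_0 ≅ Z.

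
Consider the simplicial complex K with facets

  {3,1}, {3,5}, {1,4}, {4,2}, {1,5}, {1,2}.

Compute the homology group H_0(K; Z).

We work with the vertex ordering 1 < 2 < 3 < 4 < 5. The simplices of K, each written with vertices in increasing order, are:

  0-simplices (5): [1], [2], [3], [4], [5]
  1-simplices (6): [1,2], [1,3], [1,4], [1,5], [2,4], [3,5]

Hence C_0 ≅ Z^5, C_1 ≅ Z^6.

∂_1: C_1 → C_0 sends each edge [p,q] (with p < q) to q − p. For instance
  ∂[2,4] = [4] − [2].
As a 5×6 matrix over Z this has rank 4, with invariant factors (1,1,1,1).

Computing H_k = (kernel of ∂_k) / (image of ∂_{k+1}):

  H_0: rank C_0 − rank ∂_1 = 5 − 4 = 1, and the invariant factors of ∂_1 are all 1, so H_0 ≅ Z.

H_0 = Z.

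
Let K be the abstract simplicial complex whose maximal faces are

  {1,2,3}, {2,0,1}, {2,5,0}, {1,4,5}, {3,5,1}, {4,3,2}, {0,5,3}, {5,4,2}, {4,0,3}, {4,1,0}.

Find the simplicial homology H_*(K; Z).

H_0 = Z,  H_1 = Z/2,  H_2 = 0.

Fix the vertex order 0 < 1 < 2 < 3 < 4 < 5 and write every simplex with vertices in increasing order. Then dim K = 2 and the simplices of K are:

  0-simplices (6): [0], [1], [2], [3], [4], [5]
  1-simplices (15): [0,1], [0,2], [0,3], [0,4], [0,5], [1,2], [1,3], [1,4], [1,5], [2,3], [2,4], [2,5], [3,4], [3,5], [4,5]
  2-simplices (10): [0,1,2], [0,1,4], [0,2,5], [0,3,4], [0,3,5], [1,2,3], [1,3,5], [1,4,5], [2,3,4], [2,4,5]

so the chain groups are C_0 ≅ Z^6, C_1 ≅ Z^15, C_2 ≅ Z^10.

Boundary ∂_1: C_1 → C_0 sends each edge [p,q] (with p < q) to q − p. For instance
  ∂[0,1] = [1] − [0].
The resulting 6×15 matrix has rank 5, and its Smith normal form has invariant factors (1,1,1,1,1).

The boundary map ∂_2: C_2 → C_1 sends each 2-simplex [p,q,r] to [q,r] − [p,r] + [p,q]. For instance
  ∂[1,2,3] = [2,3] − [1,3] + [1,2],
  ∂[0,1,2] = [1,2] − [0,2] + [0,1].
The resulting 15×10 matrix has rank 10, and its Smith normal form has invariant factors (1,1,1,1,1,1,1,1,1,2).

Now H_k = ker ∂_k / im ∂_{k+1}, so:

  H_0: rank C_0 − rank ∂_1 = 6 − 5 = 1, and the invariant factors of ∂_1 are all 1, so H_0 = Z.
  H_1: rank ker ∂_1 − rank ∂_2 = (15 − 5) − 10 = 0, and ∂_2 has invariant factor 2 > 1, so H_1 = Z/2.
  H_2: rank ker ∂_2 − rank ∂_3 = (10 − 10) − 0 = 0, and there is no ∂_3, so H_2 = 0.

As a check, the Euler characteristic is 6 − 15 + 10 = 1, which agrees with 1 − 0 + 0 = 1.
(K is a triangulation of the real projective plane RP^2.)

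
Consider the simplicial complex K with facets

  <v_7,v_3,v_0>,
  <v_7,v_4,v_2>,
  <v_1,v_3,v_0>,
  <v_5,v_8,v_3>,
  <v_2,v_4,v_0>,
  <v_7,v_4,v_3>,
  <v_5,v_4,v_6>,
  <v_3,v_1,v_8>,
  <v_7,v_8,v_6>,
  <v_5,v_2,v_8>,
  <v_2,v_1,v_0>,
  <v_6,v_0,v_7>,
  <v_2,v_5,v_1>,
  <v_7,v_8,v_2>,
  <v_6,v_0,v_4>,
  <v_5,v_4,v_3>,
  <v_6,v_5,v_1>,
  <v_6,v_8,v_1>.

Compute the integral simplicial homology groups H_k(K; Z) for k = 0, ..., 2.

H_0 = Z,  H_1 = Z ⊕ Z_2,  H_2 = 0.

Fix the vertex order v_0 < v_1 < v_2 < v_3 < v_4 < v_5 < v_6 < v_7 < v_8 and write every simplex with vertices in increasing order. Then dim K = 2 and the simplices of K are:

  0-simplices (9): [v_0], [v_1], [v_2], [v_3], [v_4], [v_5], [v_6], [v_7], [v_8]
  1-simplices (27): (27 of them)
  2-simplices (18): (18 of them)

giving chain groups C_0 ≅ Z^9, C_1 ≅ Z^27, C_2 ≅ Z^18.

∂_1: C_1 → C_0 sends each edge [p,q] (with p < q) to q − p. For instance
  ∂[v_2,v_8] = [v_8] − [v_2].
The 9×27 boundary matrix has rank 8 and Smith normal form diag(1,1,1,1,1,1,1,1).

The boundary map ∂_2: C_2 → C_1 acts by ∂[p,q,r] = [q,r] − [p,r] + [p,q]. For instance
  ∂[v_6,v_7,v_8] = [v_7,v_8] − [v_6,v_8] + [v_6,v_7],
  ∂[v_2,v_5,v_8] = [v_5,v_8] − [v_2,v_8] + [v_2,v_5].
The resulting 27×18 matrix has rank 18, and its Smith normal form has invariant factors (1,1,1,1,1,1,1,1,1,1,1,1,1,1,1,1,1,2).

From H_k ≅ ker(∂_k) / im(∂_{k+1}) we obtain:

  H_0: rank C_0 − rank ∂_1 = 9 − 8 = 1, and the invariant factors of ∂_1 are all 1, so H_0 ≅ Z.
  H_1: rank ker ∂_1 − rank ∂_2 = (27 − 8) − 18 = 1, and ∂_2 has invariant factor 2 > 1, so H_1 ≅ Z ⊕ Z_2.
  H_2: rank ker ∂_2 − rank ∂_3 = (18 − 18) − 0 = 0, and there is no ∂_3, so H_2 ≅ 0.

(K is a triangulation of the Klein bottle.)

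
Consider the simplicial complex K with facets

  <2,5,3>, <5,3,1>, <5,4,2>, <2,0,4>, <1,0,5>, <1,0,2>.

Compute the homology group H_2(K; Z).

H_2 = 0.

Order the vertices as 0 < 1 < 2 < 3 < 4 < 5. Listing each simplex with vertices in this order, K has dimension 2 with simplices:

  0-simplices (6): [0], [1], [2], [3], [4], [5]
  1-simplices (12): [0,1], [0,2], [0,4], [0,5], [1,2], [1,3], [1,5], [2,3], [2,4], [2,5], [3,5], [4,5]
  2-simplices (6): [0,1,2], [0,1,5], [0,2,4], [1,3,5], [2,3,5], [2,4,5]

so the chain groups are C_0 ≅ Z^6, C_1 ≅ Z^12, C_2 ≅ Z^6.

The boundary map ∂_1: C_1 → C_0 maps an edge to its endpoints' difference, ∂[p,q] = q − p.
This gives a 6×12 integer matrix of rank 5; reducing to Smith normal form yields diagonal entries (1,1,1,1,1).

The boundary map ∂_2: C_2 → C_1 maps a triangle to the signed sum of its edges. For instance
  ∂[2,3,5] = [3,5] − [2,5] + [2,3],
  ∂[1,3,5] = [3,5] − [1,5] + [1,3].
The 12×6 boundary matrix has rank 6 and Smith normal form diag(1,1,1,1,1,1).

Now H_k = ker ∂_k / im ∂_{k+1}, so:

  H_2: rank ker ∂_2 − rank ∂_3 = (6 − 6) − 0 = 0, and there is no ∂_3, so H_2 = 0.

(K is a triangulation of the cylinder S^1 x I.)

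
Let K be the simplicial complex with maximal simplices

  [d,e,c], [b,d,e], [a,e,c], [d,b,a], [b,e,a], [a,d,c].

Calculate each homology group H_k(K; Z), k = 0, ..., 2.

H_0 ≅ Z,  H_1 = 0,  H_2 ≅ Z.

Fix the vertex order a < b < c < d < e and write every simplex with vertices in increasing order. Then dim K = 2 and the simplices of K are:

  0-simplices (5): a, b, c, d, e
  1-simplices (9): ab, ac, ad, ae, bd, be, cd, ce, de
  2-simplices (6): abd, abe, acd, ace, bde, cde

so the chain groups are C_0 ≅ Z^5, C_1 ≅ Z^9, C_2 ≅ Z^6.

The boundary map ∂_1: C_1 → C_0 maps an edge to its endpoints' difference, ∂[p,q] = q − p. For instance
  ∂de = e − d.
This gives a 5×9 integer matrix of rank 4; reducing to Smith normal form yields diagonal entries (1,1,1,1).

The boundary map ∂_2: C_2 → C_1 acts by ∂[p,q,r] = [q,r] − [p,r] + [p,q]. For instance
  ∂acd = cd − ad + ac,
  ∂bde = de − be + bd.
The 9×6 boundary matrix has rank 5 and Smith normal form diag(1,1,1,1,1).

From H_k ≅ ker(∂_k) / im(∂_{k+1}) we obtain:

  H_0: rank C_0 − rank ∂_1 = 5 − 4 = 1, and the invariant factors of ∂_1 are all 1, so H_0 ≅ Z.
  H_1: rank ker ∂_1 − rank ∂_2 = (9 − 4) − 5 = 0, and the invariant factors of ∂_2 are all 1, so H_1 ≅ 0.
  H_2: rank ker ∂_2 − rank ∂_3 = (6 − 5) − 0 = 1, and there is no ∂_3, so H_2 ≅ Z.

(K is a triangulation of the 2-sphere S^2.)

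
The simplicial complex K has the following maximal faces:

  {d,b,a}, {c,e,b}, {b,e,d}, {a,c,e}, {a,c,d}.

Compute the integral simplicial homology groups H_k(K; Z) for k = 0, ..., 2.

Order the vertices as a < b < c < d < e. Listing each simplex with vertices in this order, K has dimension 2 with simplices:

  0-simplices (5): a, b, c, d, e
  1-simplices (10): ab, ac, ad, ae, bc, bd, be, cd, ce, de
  2-simplices (5): abd, acd, ace, bce, bde

Hence C_0 ≅ Z^5, C_1 ≅ Z^10, C_2 ≅ Z^5.

The boundary map ∂_1: C_1 → C_0 sends each edge [p,q] (with p < q) to q − p. For instance
  ∂bd = d − b.
The 5×10 boundary matrix has rank 4 and Smith normal form diag(1,1,1,1).

Boundary ∂_2: C_2 → C_1 sends each 2-simplex [p,q,r] to [q,r] − [p,r] + [p,q]. For instance
  ∂ace = ce − ae + ac,
  ∂bce = ce − be + bc.
The 10×5 boundary matrix has rank 5 and Smith normal form diag(1,1,1,1,1).

Now H_k = ker ∂_k / im ∂_{k+1}, so:

  H_0: rank C_0 − rank ∂_1 = 5 − 4 = 1, and the invariant factors of ∂_1 are all 1, so H_0 ≅ Z.
  H_1: rank ker ∂_1 − rank ∂_2 = (10 − 4) − 5 = 1, and the invariant factors of ∂_2 are all 1, so H_1 ≅ Z.
  H_2: rank ker ∂_2 − rank ∂_3 = (5 − 5) − 0 = 0, and there is no ∂_3, so H_2 ≅ 0.

H_0 ≅ Z,  H_1 ≅ Z,  H_2 = 0.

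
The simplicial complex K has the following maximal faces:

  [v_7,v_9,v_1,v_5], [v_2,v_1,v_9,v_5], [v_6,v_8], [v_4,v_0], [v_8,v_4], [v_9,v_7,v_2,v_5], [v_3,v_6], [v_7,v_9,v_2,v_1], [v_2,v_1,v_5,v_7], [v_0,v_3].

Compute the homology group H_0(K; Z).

H_0 = Z^2.

We work with the vertex ordering v_0 < v_1 < v_2 < v_3 < v_4 < v_5 < v_6 < v_7 < v_8 < v_9. The simplices of K, each written with vertices in increasing order, are:

  0-simplices (10): [v_0], [v_1], [v_2], [v_3], [v_4], [v_5], [v_6], [v_7], [v_8], [v_9]
  1-simplices (15): (15 of them)
  2-simplices (10): [v_1,v_2,v_5], [v_1,v_2,v_7], [v_1,v_2,v_9], [v_1,v_5,v_7], [v_1,v_5,v_9], [v_1,v_7,v_9], [v_2,v_5,v_7], [v_2,v_5,v_9], [v_2,v_7,v_9], [v_5,v_7,v_9]
  3-simplices (5): [v_1,v_2,v_5,v_7], [v_1,v_2,v_5,v_9], [v_1,v_2,v_7,v_9], [v_1,v_5,v_7,v_9], [v_2,v_5,v_7,v_9]

giving chain groups C_0 ≅ Z^10, C_1 ≅ Z^15, C_2 ≅ Z^10, C_3 ≅ Z^5.

∂_1: C_1 → C_0 maps an edge to its endpoints' difference, ∂[p,q] = q − p. For instance
  ∂[v_0,v_4] = [v_4] − [v_0].
This gives a 10×15 integer matrix of rank 8; reducing to Smith normal form yields diagonal entries (1,1,1,1,1,1,1,1).

∂_2: C_2 → C_1 acts by ∂[p,q,r] = [q,r] − [p,r] + [p,q]. For instance
  ∂[v_1,v_5,v_7] = [v_5,v_7] − [v_1,v_7] + [v_1,v_5],
  ∂[v_2,v_7,v_9] = [v_7,v_9] − [v_2,v_9] + [v_2,v_7].
As a 15×10 matrix over Z this has rank 6, with invariant factors (1,1,1,1,1,1).

Boundary ∂_3: C_3 → C_2 sends each 3-simplex σ to the alternating sum Σ_i (−1)^i (σ with its i-th vertex removed). For instance
  ∂[v_1,v_2,v_5,v_9] = [v_2,v_5,v_9] − [v_1,v_5,v_9] + [v_1,v_2,v_9] − [v_1,v_2,v_5],
  ∂[v_1,v_2,v_7,v_9] = [v_2,v_7,v_9] − [v_1,v_7,v_9] + [v_1,v_2,v_9] − [v_1,v_2,v_7].
The resulting 10×5 matrix has rank 4, and its Smith normal form has invariant factors (1,1,1,1).

Reading off H_k = ker ∂_k / im ∂_{k+1}:

  H_0: rank C_0 − rank ∂_1 = 10 − 8 = 2, and the invariant factors of ∂_1 are all 1, so H_0 = Z^2.

(K is a triangulation of the disjoint union of the circle S^1 and the 3-sphere S^3.)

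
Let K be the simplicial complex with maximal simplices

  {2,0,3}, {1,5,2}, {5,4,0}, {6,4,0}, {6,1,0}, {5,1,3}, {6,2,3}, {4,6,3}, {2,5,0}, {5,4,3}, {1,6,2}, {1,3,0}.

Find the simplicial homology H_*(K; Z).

H_0 ≅ Z,  H_1 ≅ Z_2,  H_2 = 0.

Fix the vertex order 0 < 1 < 2 < 3 < 4 < 5 < 6 and write every simplex with vertices in increasing order. Then dim K = 2 and the simplices of K are:

  0-simplices (7): [0], [1], [2], [3], [4], [5], [6]
  1-simplices (18): [0,1], [0,2], [0,3], [0,4], [0,5], [0,6], [1,2], [1,3], [1,5], [1,6], [2,3], [2,5], [2,6], [3,4], [3,5], [3,6], [4,5], [4,6]
  2-simplices (12): [0,1,3], [0,1,6], [0,2,3], [0,2,5], [0,4,5], [0,4,6], [1,2,5], [1,2,6], [1,3,5], [2,3,6], [3,4,5], [3,4,6]

so the chain groups are C_0 ≅ Z^7, C_1 ≅ Z^18, C_2 ≅ Z^12.

∂_1: C_1 → C_0 sends each edge [p,q] (with p < q) to q − p. For instance
  ∂[1,5] = [5] − [1].
The resulting 7×18 matrix has rank 6, and its Smith normal form has invariant factors (1,1,1,1,1,1).

∂_2: C_2 → C_1 acts by ∂[p,q,r] = [q,r] − [p,r] + [p,q]. For instance
  ∂[0,2,5] = [2,5] − [0,5] + [0,2],
  ∂[1,2,6] = [2,6] − [1,6] + [1,2].
The resulting 18×12 matrix has rank 12, and its Smith normal form has invariant factors (1,1,1,1,1,1,1,1,1,1,1,2).

From H_k ≅ ker(∂_k) / im(∂_{k+1}) we obtain:

  H_0: rank C_0 − rank ∂_1 = 7 − 6 = 1, and the invariant factors of ∂_1 are all 1, so H_0 ≅ Z.
  H_1: rank ker ∂_1 − rank ∂_2 = (18 − 6) − 12 = 0, and ∂_2 has invariant factor 2 > 1, so H_1 ≅ Z_2.
  H_2: rank ker ∂_2 − rank ∂_3 = (12 − 12) − 0 = 0, and there is no ∂_3, so H_2 ≅ 0.

As a check, the Euler characteristic is 7 − 18 + 12 = 1, which agrees with 1 − 0 + 0 = 1.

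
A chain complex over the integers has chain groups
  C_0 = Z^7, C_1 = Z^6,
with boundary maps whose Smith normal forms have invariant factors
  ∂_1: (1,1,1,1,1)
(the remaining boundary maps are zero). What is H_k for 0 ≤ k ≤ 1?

H_0: b_0 = 7 − 0 − 5 = 2; torsion from ∂_1 factors > 1: none. So H_0 = Z^2.
H_1: b_1 = 6 − 5 − 0 = 1; torsion from ∂_2 factors > 1: none. So H_1 = Z.

H_0 = Z^2,  H_1 = Z.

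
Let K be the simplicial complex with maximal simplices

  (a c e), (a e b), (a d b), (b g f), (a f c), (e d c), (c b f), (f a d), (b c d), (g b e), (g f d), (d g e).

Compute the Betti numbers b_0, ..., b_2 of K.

Order the vertices as a < b < c < d < e < f < g. Listing each simplex with vertices in this order, K has dimension 2 with simplices:

  0-simplices (7): a, b, c, d, e, f, g
  1-simplices (18): ab, ac, ad, ae, af, bc, bd, be, bf, bg, cd, ce, cf, de, df, dg, eg, fg
  2-simplices (12): abd, abe, ace, acf, adf, bcd, bcf, beg, bfg, cde, deg, dfg

so the chain groups are C_0 ≅ Z^7, C_1 ≅ Z^18, C_2 ≅ Z^12.

Boundary ∂_1: C_1 → C_0 sends each edge [p,q] (with p < q) to q − p. For instance
  ∂ce = e − c.
As a 7×18 matrix over Z this has rank 6, with invariant factors (1,1,1,1,1,1).

∂_2: C_2 → C_1 sends each 2-simplex [p,q,r] to [q,r] − [p,r] + [p,q]. For instance
  ∂beg = eg − bg + be,
  ∂bcd = cd − bd + bc.
As a 18×12 matrix over Z this has rank 12, with invariant factors (1,1,1,1,1,1,1,1,1,1,1,2).

Reading off H_k = ker ∂_k / im ∂_{k+1}:

  H_0: rank C_0 − rank ∂_1 = 7 − 6 = 1, and the invariant factors of ∂_1 are all 1, so H_0 ≅ Z.
  H_1: rank ker ∂_1 − rank ∂_2 = (18 − 6) − 12 = 0, and ∂_2 has invariant factor 2 > 1, so H_1 ≅ Z/2.
  H_2: rank ker ∂_2 − rank ∂_3 = (12 − 12) − 0 = 0, and there is no ∂_3, so H_2 ≅ 0.

Hence the Betti numbers are b_0 = 1, b_1 = 0, b_2 = 0.

b_0 = 1, b_1 = 0, b_2 = 0.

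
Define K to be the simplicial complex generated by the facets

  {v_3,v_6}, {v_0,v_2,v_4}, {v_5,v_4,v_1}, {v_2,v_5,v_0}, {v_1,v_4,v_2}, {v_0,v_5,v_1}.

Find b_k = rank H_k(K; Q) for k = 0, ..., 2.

Fix the vertex order v_0 < v_1 < v_2 < v_3 < v_4 < v_5 < v_6 and write every simplex with vertices in increasing order. Then dim K = 2 and the simplices of K are:

  0-simplices (7): [v_0], [v_1], [v_2], [v_3], [v_4], [v_5], [v_6]
  1-simplices (11): [v_0,v_1], [v_0,v_2], [v_0,v_4], [v_0,v_5], [v_1,v_2], [v_1,v_4], [v_1,v_5], [v_2,v_4], [v_2,v_5], [v_3,v_6], [v_4,v_5]
  2-simplices (5): [v_0,v_1,v_5], [v_0,v_2,v_4], [v_0,v_2,v_5], [v_1,v_2,v_4], [v_1,v_4,v_5]

Hence C_0 ≅ Z^7, C_1 ≅ Z^11, C_2 ≅ Z^5.

∂_1: C_1 → C_0 maps an edge to its endpoints' difference, ∂[p,q] = q − p. For instance
  ∂[v_2,v_5] = [v_5] − [v_2].
The 7×11 boundary matrix has rank 5 and Smith normal form diag(1,1,1,1,1).

The boundary map ∂_2: C_2 → C_1 acts by ∂[p,q,r] = [q,r] − [p,r] + [p,q]. For instance
  ∂[v_0,v_1,v_5] = [v_1,v_5] − [v_0,v_5] + [v_0,v_1],
  ∂[v_0,v_2,v_5] = [v_2,v_5] − [v_0,v_5] + [v_0,v_2].
As a 11×5 matrix over Z this has rank 5, with invariant factors (1,1,1,1,1).

Computing H_k = (kernel of ∂_k) / (image of ∂_{k+1}):

  H_0: rank C_0 − rank ∂_1 = 7 − 5 = 2, and the invariant factors of ∂_1 are all 1, so H_0 = Z^2.
  H_1: rank ker ∂_1 − rank ∂_2 = (11 − 5) − 5 = 1, and the invariant factors of ∂_2 are all 1, so H_1 = Z.
  H_2: rank ker ∂_2 − rank ∂_3 = (5 − 5) − 0 = 0, and there is no ∂_3, so H_2 = 0.

As a check, the Euler characteristic is 7 − 11 + 5 = 1, which agrees with 2 − 1 + 0 = 1.
(K is a triangulation of the disjoint union of the 1-simplex and the Möbius band.)

Hence the Betti numbers are b_0 = 2, b_1 = 1, b_2 = 0.

b_0 = 2, b_1 = 1, b_2 = 0.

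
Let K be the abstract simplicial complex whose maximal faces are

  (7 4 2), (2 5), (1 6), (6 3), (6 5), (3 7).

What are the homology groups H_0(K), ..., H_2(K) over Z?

Fix the vertex order 1 < 2 < 3 < 4 < 5 < 6 < 7 and write every simplex with vertices in increasing order. Then dim K = 2 and the simplices of K are:

  0-simplices (7): [1], [2], [3], [4], [5], [6], [7]
  1-simplices (8): [1,6], [2,4], [2,5], [2,7], [3,6], [3,7], [4,7], [5,6]
  2-simplices (1): [2,4,7]

Hence C_0 ≅ Z^7, C_1 ≅ Z^8, C_2 ≅ Z^1.

The boundary map ∂_1: C_1 → C_0 maps an edge to its endpoints' difference, ∂[p,q] = q − p.
This gives a 7×8 integer matrix of rank 6; reducing to Smith normal form yields diagonal entries (1,1,1,1,1,1).

The boundary map ∂_2: C_2 → C_1 maps a triangle to the signed sum of its edges. For instance
  ∂[2,4,7] = [4,7] − [2,7] + [2,4].
The resulting 8×1 matrix has rank 1, and its Smith normal form has invariant factors (1).

Computing H_k = (kernel of ∂_k) / (image of ∂_{k+1}):

  H_0: rank C_0 − rank ∂_1 = 7 − 6 = 1, and the invariant factors of ∂_1 are all 1, so H_0 ≅ Z.
  H_1: rank ker ∂_1 − rank ∂_2 = (8 − 6) − 1 = 1, and the invariant factors of ∂_2 are all 1, so H_1 ≅ Z.
  H_2: rank ker ∂_2 − rank ∂_3 = (1 − 1) − 0 = 0, and there is no ∂_3, so H_2 ≅ 0.

H_0 ≅ Z,  H_1 ≅ Z,  H_2 = 0.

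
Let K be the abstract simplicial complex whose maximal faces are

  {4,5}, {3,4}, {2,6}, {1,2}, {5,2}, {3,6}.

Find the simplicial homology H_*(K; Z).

H_0 = Z,  H_1 = Z.

Take the total order 1 < 2 < 3 < 4 < 5 < 6 on the vertex set. Then K (dimension 1) consists of the simplices:

  0-simplices (6): [1], [2], [3], [4], [5], [6]
  1-simplices (6): [1,2], [2,5], [2,6], [3,4], [3,6], [4,5]

Hence C_0 ≅ Z^6, C_1 ≅ Z^6.

Boundary ∂_1: C_1 → C_0 maps an edge to its endpoints' difference, ∂[p,q] = q − p. For instance
  ∂[3,6] = [6] − [3].
As a 6×6 matrix over Z this has rank 5, with invariant factors (1,1,1,1,1).

From H_k ≅ ker(∂_k) / im(∂_{k+1}) we obtain:

  H_0: rank C_0 − rank ∂_1 = 6 − 5 = 1, and the invariant factors of ∂_1 are all 1, so H_0 ≅ Z.
  H_1: rank ker ∂_1 − rank ∂_2 = (6 − 5) − 0 = 1, and there is no ∂_2, so H_1 ≅ Z.

As a check, the Euler characteristic is 6 − 6 = 0, which agrees with 1 − 1 = 0.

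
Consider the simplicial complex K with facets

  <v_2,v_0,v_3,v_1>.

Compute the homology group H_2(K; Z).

H_2 ≅ 0.

Take the total order v_0 < v_1 < v_2 < v_3 on the vertex set. Then K (dimension 3) consists of the simplices:

  0-simplices (4): [v_0], [v_1], [v_2], [v_3]
  1-simplices (6): [v_0,v_1], [v_0,v_2], [v_0,v_3], [v_1,v_2], [v_1,v_3], [v_2,v_3]
  2-simplices (4): [v_0,v_1,v_2], [v_0,v_1,v_3], [v_0,v_2,v_3], [v_1,v_2,v_3]
  3-simplices (1): [v_0,v_1,v_2,v_3]

Hence C_0 ≅ Z^4, C_1 ≅ Z^6, C_2 ≅ Z^4, C_3 ≅ Z^1.

The boundary map ∂_1: C_1 → C_0 sends each edge [p,q] (with p < q) to q − p. For instance
  ∂[v_0,v_3] = [v_3] − [v_0].
The resulting 4×6 matrix has rank 3, and its Smith normal form has invariant factors (1,1,1).

The boundary map ∂_2: C_2 → C_1 maps a triangle to the signed sum of its edges. For instance
  ∂[v_1,v_2,v_3] = [v_2,v_3] − [v_1,v_3] + [v_1,v_2],
  ∂[v_0,v_2,v_3] = [v_2,v_3] − [v_0,v_3] + [v_0,v_2].
The 6×4 boundary matrix has rank 3 and Smith normal form diag(1,1,1).

∂_3: C_3 → C_2 sends each 3-simplex σ to the alternating sum Σ_i (−1)^i (σ with its i-th vertex removed). For instance
  ∂[v_0,v_1,v_2,v_3] = [v_1,v_2,v_3] − [v_0,v_2,v_3] + [v_0,v_1,v_3] − [v_0,v_1,v_2].
The resulting 4×1 matrix has rank 1, and its Smith normal form has invariant factors (1).

Now H_k = ker ∂_k / im ∂_{k+1}, so:

  H_2: rank ker ∂_2 − rank ∂_3 = (4 − 3) − 1 = 0, and the invariant factors of ∂_3 are all 1, so H_2 ≅ 0.

(K is a triangulation of the 3-simplex.)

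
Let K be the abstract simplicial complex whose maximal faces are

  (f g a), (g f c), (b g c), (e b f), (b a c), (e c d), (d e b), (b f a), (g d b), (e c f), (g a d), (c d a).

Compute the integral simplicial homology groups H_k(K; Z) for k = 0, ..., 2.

H_0 = Z,  H_1 = Z/2,  H_2 = 0.

Take the total order a < b < c < d < e < f < g on the vertex set. Then K (dimension 2) consists of the simplices:

  0-simplices (7): a, b, c, d, e, f, g
  1-simplices (18): ab, ac, ad, af, ag, bc, bd, be, bf, bg, cd, ce, cf, cg, de, dg, ef, fg
  2-simplices (12): abc, abf, acd, adg, afg, bcg, bde, bdg, bef, cde, cef, cfg

so the chain groups are C_0 ≅ Z^7, C_1 ≅ Z^18, C_2 ≅ Z^12.

∂_1: C_1 → C_0 sends each edge [p,q] (with p < q) to q − p. For instance
  ∂bd = d − b.
This gives a 7×18 integer matrix of rank 6; reducing to Smith normal form yields diagonal entries (1,1,1,1,1,1).

Boundary ∂_2: C_2 → C_1 maps a triangle to the signed sum of its edges. For instance
  ∂acd = cd − ad + ac,
  ∂abf = bf − af + ab.
The 18×12 boundary matrix has rank 12 and Smith normal form diag(1,1,1,1,1,1,1,1,1,1,1,2).

Now H_k = ker ∂_k / im ∂_{k+1}, so:

  H_0: rank C_0 − rank ∂_1 = 7 − 6 = 1, and the invariant factors of ∂_1 are all 1, so H_0 ≅ Z.
  H_1: rank ker ∂_1 − rank ∂_2 = (18 − 6) − 12 = 0, and ∂_2 has invariant factor 2 > 1, so H_1 ≅ Z/2.
  H_2: rank ker ∂_2 − rank ∂_3 = (12 − 12) − 0 = 0, and there is no ∂_3, so H_2 ≅ 0.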